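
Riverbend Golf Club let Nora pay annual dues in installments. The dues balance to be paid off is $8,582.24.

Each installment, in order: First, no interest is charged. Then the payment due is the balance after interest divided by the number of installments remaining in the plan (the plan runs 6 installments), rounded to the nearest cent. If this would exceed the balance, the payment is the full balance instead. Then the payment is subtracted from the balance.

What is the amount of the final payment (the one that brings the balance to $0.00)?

Installment 1: opening $8,582.24; payment $1,430.37; balance $7,151.87
Installment 2: opening $7,151.87; payment $1,430.37; balance $5,721.50
Installment 3: opening $5,721.50; payment $1,430.38; balance $4,291.12
Installment 4: opening $4,291.12; payment $1,430.37; balance $2,860.75
Installment 5: opening $2,860.75; payment $1,430.38; balance $1,430.37
Installment 6: opening $1,430.37; payment $1,430.37; balance $0.00

$1,430.37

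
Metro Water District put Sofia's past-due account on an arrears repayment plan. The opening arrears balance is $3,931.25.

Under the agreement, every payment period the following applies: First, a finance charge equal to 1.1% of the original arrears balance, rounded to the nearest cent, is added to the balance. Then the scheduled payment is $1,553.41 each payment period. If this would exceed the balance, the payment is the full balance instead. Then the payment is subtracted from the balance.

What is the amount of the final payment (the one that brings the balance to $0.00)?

# | Opening | Interest | Payment | End bal
1 | $3,931.25 | $43.24 | $1,553.41 | $2,421.08
2 | $2,421.08 | $43.24 | $1,553.41 | $910.91
3 | $910.91 | $43.24 | $954.15 | $0.00

$954.15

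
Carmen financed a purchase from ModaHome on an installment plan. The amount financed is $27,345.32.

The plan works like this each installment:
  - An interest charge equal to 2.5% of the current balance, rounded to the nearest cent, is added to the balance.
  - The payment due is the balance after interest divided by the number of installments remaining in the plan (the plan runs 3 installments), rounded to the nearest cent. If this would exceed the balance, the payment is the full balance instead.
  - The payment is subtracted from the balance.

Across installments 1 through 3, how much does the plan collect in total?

$28,735.51

Installment 1: opening $27,345.32; interest $683.63 → $28,028.95; payment $9,342.98; balance $18,685.97
Installment 2: opening $18,685.97; interest $467.15 → $19,153.12; payment $9,576.56; balance $9,576.56
Installment 3: opening $9,576.56; interest $239.41 → $9,815.97; payment $9,815.97; balance $0.00
Total paid: $28,735.51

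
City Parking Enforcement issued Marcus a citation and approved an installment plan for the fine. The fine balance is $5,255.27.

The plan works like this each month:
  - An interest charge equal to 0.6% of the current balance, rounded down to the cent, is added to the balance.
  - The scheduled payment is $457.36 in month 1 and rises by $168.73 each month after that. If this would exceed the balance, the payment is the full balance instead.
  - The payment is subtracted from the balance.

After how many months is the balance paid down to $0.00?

Month 1: opening $5,255.27; interest $31.53 → $5,286.80; payment $457.36; balance $4,829.44
Month 2: opening $4,829.44; interest $28.97 → $4,858.41; payment $626.09; balance $4,232.32
Month 3: opening $4,232.32; interest $25.39 → $4,257.71; payment $794.82; balance $3,462.89
Month 4: opening $3,462.89; interest $20.77 → $3,483.66; payment $963.55; balance $2,520.11
Month 5: opening $2,520.11; interest $15.12 → $2,535.23; payment $1,132.28; balance $1,402.95
Month 6: opening $1,402.95; interest $8.41 → $1,411.36; payment $1,301.01; balance $110.35
Month 7: opening $110.35; interest $0.66 → $111.01; payment $111.01; balance $0.00
Balance reaches $0.00 in month 7.

7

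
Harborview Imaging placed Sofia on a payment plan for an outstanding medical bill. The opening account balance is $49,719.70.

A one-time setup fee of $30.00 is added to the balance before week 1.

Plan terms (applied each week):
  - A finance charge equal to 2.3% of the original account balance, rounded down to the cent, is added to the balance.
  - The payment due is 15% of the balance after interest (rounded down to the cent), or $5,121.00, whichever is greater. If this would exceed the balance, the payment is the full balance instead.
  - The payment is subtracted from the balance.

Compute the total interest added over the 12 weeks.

Week 1: $49,749.70 +$1,143.55 interest = $50,893.25; pay $7,633.98 → $43,259.27
Week 2: $43,259.27 +$1,143.55 interest = $44,402.82; pay $6,660.42 → $37,742.40
Week 3: $37,742.40 +$1,143.55 interest = $38,885.95; pay $5,832.89 → $33,053.06
Week 4: $33,053.06 +$1,143.55 interest = $34,196.61; pay $5,129.49 → $29,067.12
Week 5: $29,067.12 +$1,143.55 interest = $30,210.67; pay $5,121.00 → $25,089.67
Week 6: $25,089.67 +$1,143.55 interest = $26,233.22; pay $5,121.00 → $21,112.22
Week 7: $21,112.22 +$1,143.55 interest = $22,255.77; pay $5,121.00 → $17,134.77
Week 8: $17,134.77 +$1,143.55 interest = $18,278.32; pay $5,121.00 → $13,157.32
Week 9: $13,157.32 +$1,143.55 interest = $14,300.87; pay $5,121.00 → $9,179.87
Week 10: $9,179.87 +$1,143.55 interest = $10,323.42; pay $5,121.00 → $5,202.42
Week 11: $5,202.42 +$1,143.55 interest = $6,345.97; pay $5,121.00 → $1,224.97
Week 12: $1,224.97 +$1,143.55 interest = $2,368.52; pay $2,368.52 → $0.00
Total interest: $1,143.55 + $1,143.55 + $1,143.55 + $1,143.55 + $1,143.55 + $1,143.55 + $1,143.55 + $1,143.55 + $1,143.55 + $1,143.55 + $1,143.55 + $1,143.55 = $13,722.60

$13,722.60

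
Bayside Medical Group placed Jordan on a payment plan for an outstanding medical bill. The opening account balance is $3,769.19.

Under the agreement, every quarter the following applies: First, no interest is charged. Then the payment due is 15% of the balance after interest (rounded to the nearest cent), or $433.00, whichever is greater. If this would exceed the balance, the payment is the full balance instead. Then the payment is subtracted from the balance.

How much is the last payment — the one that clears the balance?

$125.24

Quarter 1: opening $3,769.19; payment $565.38; balance $3,203.81
Quarter 2: opening $3,203.81; payment $480.57; balance $2,723.24
Quarter 3: opening $2,723.24; payment $433.00; balance $2,290.24
Quarter 4: opening $2,290.24; payment $433.00; balance $1,857.24
Quarter 5: opening $1,857.24; payment $433.00; balance $1,424.24
Quarter 6: opening $1,424.24; payment $433.00; balance $991.24
Quarter 7: opening $991.24; payment $433.00; balance $558.24
Quarter 8: opening $558.24; payment $433.00; balance $125.24
Quarter 9: opening $125.24; payment $125.24; balance $0.00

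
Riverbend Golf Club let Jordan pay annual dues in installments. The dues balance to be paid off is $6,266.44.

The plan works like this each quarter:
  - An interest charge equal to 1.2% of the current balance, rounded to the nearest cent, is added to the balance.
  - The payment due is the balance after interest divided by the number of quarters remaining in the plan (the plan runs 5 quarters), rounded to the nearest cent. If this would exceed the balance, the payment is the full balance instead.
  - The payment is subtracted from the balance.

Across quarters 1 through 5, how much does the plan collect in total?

$6,495.67

# | Opening | Interest | Payment | End bal
1 | $6,266.44 | $75.20 | $1,268.33 | $5,073.31
2 | $5,073.31 | $60.88 | $1,283.55 | $3,850.64
3 | $3,850.64 | $46.21 | $1,298.95 | $2,597.90
4 | $2,597.90 | $31.17 | $1,314.54 | $1,314.53
5 | $1,314.53 | $15.77 | $1,330.30 | $0.00
Total paid: $6,495.67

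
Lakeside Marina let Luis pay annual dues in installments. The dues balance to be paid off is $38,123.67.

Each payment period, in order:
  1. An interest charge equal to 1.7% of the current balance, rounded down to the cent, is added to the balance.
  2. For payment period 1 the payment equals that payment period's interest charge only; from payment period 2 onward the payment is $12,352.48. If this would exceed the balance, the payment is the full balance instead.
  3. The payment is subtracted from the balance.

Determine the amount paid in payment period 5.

Payment period 1: $38,123.67 +$648.10 interest = $38,771.77; pay $648.10 → $38,123.67
Payment period 2: $38,123.67 +$648.10 interest = $38,771.77; pay $12,352.48 → $26,419.29
Payment period 3: $26,419.29 +$449.12 interest = $26,868.41; pay $12,352.48 → $14,515.93
Payment period 4: $14,515.93 +$246.77 interest = $14,762.70; pay $12,352.48 → $2,410.22
Payment period 5: $2,410.22 +$40.97 interest = $2,451.19; pay $2,451.19 → $0.00

$2,451.19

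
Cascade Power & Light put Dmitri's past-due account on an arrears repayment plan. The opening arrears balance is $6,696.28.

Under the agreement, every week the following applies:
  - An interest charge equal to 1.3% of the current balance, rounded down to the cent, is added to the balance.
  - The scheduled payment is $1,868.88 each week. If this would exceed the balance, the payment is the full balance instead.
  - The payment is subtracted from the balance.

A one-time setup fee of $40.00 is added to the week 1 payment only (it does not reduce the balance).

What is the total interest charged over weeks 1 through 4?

$208.00

Week 1: opening $6,696.28; interest $87.05 → $6,783.33; payment $1,868.88 (+ $40.00 fee); balance $4,914.45
Week 2: opening $4,914.45; interest $63.88 → $4,978.33; payment $1,868.88; balance $3,109.45
Week 3: opening $3,109.45; interest $40.42 → $3,149.87; payment $1,868.88; balance $1,280.99
Week 4: opening $1,280.99; interest $16.65 → $1,297.64; payment $1,297.64; balance $0.00
Total interest: $87.05 + $63.88 + $40.42 + $16.65 = $208.00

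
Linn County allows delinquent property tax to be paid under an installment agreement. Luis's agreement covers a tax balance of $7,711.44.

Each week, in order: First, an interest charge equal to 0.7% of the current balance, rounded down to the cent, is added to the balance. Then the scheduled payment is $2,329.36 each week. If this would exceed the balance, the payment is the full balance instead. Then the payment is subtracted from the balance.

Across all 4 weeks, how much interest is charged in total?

Week 1: opening $7,711.44; interest $53.98 → $7,765.42; payment $2,329.36; balance $5,436.06
Week 2: opening $5,436.06; interest $38.05 → $5,474.11; payment $2,329.36; balance $3,144.75
Week 3: opening $3,144.75; interest $22.01 → $3,166.76; payment $2,329.36; balance $837.40
Week 4: opening $837.40; interest $5.86 → $843.26; payment $843.26; balance $0.00
Total interest: $53.98 + $38.05 + $22.01 + $5.86 = $119.90

$119.90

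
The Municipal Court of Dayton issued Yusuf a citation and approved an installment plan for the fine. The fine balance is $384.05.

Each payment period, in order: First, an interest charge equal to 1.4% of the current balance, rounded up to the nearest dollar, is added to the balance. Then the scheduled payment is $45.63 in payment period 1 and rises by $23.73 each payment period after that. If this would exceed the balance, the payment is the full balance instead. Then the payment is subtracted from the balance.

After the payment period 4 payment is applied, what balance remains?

$77.15

Payment period 1: $384.05 +$6.00 interest = $390.05; pay $45.63 → $344.42
Payment period 2: $344.42 +$5.00 interest = $349.42; pay $69.36 → $280.06
Payment period 3: $280.06 +$4.00 interest = $284.06; pay $93.09 → $190.97
Payment period 4: $190.97 +$3.00 interest = $193.97; pay $116.82 → $77.15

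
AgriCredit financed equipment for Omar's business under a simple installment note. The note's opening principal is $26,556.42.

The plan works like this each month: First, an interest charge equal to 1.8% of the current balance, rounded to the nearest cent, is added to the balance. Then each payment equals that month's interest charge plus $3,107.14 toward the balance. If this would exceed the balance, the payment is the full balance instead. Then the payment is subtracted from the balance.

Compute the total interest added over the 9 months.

Month 1: $26,556.42 +$478.02 interest = $27,034.44; pay $3,585.16 → $23,449.28
Month 2: $23,449.28 +$422.09 interest = $23,871.37; pay $3,529.23 → $20,342.14
Month 3: $20,342.14 +$366.16 interest = $20,708.30; pay $3,473.30 → $17,235.00
Month 4: $17,235.00 +$310.23 interest = $17,545.23; pay $3,417.37 → $14,127.86
Month 5: $14,127.86 +$254.30 interest = $14,382.16; pay $3,361.44 → $11,020.72
Month 6: $11,020.72 +$198.37 interest = $11,219.09; pay $3,305.51 → $7,913.58
Month 7: $7,913.58 +$142.44 interest = $8,056.02; pay $3,249.58 → $4,806.44
Month 8: $4,806.44 +$86.52 interest = $4,892.96; pay $3,193.66 → $1,699.30
Month 9: $1,699.30 +$30.59 interest = $1,729.89; pay $1,729.89 → $0.00
Total interest: $478.02 + $422.09 + $366.16 + $310.23 + $254.30 + $198.37 + $142.44 + $86.52 + $30.59 = $2,288.72

$2,288.72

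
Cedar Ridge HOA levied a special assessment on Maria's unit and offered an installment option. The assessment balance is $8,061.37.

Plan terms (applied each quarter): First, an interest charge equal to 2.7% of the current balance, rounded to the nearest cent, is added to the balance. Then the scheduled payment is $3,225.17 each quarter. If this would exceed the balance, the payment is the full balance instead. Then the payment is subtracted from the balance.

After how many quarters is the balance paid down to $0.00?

Quarter 1: opening $8,061.37; interest $217.66 → $8,279.03; payment $3,225.17; balance $5,053.86
Quarter 2: opening $5,053.86; interest $136.45 → $5,190.31; payment $3,225.17; balance $1,965.14
Quarter 3: opening $1,965.14; interest $53.06 → $2,018.20; payment $2,018.20; balance $0.00
Balance reaches $0.00 in quarter 3.

3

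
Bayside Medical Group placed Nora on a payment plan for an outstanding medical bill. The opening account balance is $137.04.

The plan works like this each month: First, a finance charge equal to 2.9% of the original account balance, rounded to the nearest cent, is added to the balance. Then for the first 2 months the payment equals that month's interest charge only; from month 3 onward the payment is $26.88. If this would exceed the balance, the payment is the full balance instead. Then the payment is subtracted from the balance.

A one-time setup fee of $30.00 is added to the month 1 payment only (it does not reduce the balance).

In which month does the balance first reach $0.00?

8

Month 1: opening $137.04; interest $3.97 → $141.01; payment $3.97 (+ $30.00 fee); balance $137.04
Month 2: opening $137.04; interest $3.97 → $141.01; payment $3.97; balance $137.04
Month 3: opening $137.04; interest $3.97 → $141.01; payment $26.88; balance $114.13
Month 4: opening $114.13; interest $3.97 → $118.10; payment $26.88; balance $91.22
Month 5: opening $91.22; interest $3.97 → $95.19; payment $26.88; balance $68.31
Month 6: opening $68.31; interest $3.97 → $72.28; payment $26.88; balance $45.40
Month 7: opening $45.40; interest $3.97 → $49.37; payment $26.88; balance $22.49
Month 8: opening $22.49; interest $3.97 → $26.46; payment $26.46; balance $0.00
Balance reaches $0.00 in month 8.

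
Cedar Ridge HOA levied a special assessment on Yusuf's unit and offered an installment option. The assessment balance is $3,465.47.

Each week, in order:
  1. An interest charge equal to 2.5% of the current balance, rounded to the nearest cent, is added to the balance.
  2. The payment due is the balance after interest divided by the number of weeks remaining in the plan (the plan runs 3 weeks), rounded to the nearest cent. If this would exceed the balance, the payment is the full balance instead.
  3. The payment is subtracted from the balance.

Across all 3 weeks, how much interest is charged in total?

# | Opening | Interest | Payment | End bal
1 | $3,465.47 | $86.64 | $1,184.04 | $2,368.07
2 | $2,368.07 | $59.20 | $1,213.64 | $1,213.63
3 | $1,213.63 | $30.34 | $1,243.97 | $0.00
Total interest: $86.64 + $59.20 + $30.34 = $176.18

$176.18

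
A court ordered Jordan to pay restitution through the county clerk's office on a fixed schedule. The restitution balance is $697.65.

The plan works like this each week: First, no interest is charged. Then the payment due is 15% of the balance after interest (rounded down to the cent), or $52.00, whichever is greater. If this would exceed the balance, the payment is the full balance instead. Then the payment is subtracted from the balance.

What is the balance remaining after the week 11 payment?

# | Opening | Payment | End bal
1 | $697.65 | $104.64 | $593.01
2 | $593.01 | $88.95 | $504.06
3 | $504.06 | $75.60 | $428.46
4 | $428.46 | $64.26 | $364.20
5 | $364.20 | $54.63 | $309.57
6 | $309.57 | $52.00 | $257.57
7 | $257.57 | $52.00 | $205.57
8 | $205.57 | $52.00 | $153.57
9 | $153.57 | $52.00 | $101.57
10 | $101.57 | $52.00 | $49.57
11 | $49.57 | $49.57 | $0.00

$0.00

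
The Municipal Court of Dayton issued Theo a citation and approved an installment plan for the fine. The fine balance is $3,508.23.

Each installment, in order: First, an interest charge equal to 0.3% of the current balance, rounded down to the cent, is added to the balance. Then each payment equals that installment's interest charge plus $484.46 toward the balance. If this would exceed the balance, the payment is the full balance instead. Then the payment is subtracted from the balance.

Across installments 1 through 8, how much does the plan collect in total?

Installment 1: opening $3,508.23; interest $10.52 → $3,518.75; payment $494.98; balance $3,023.77
Installment 2: opening $3,023.77; interest $9.07 → $3,032.84; payment $493.53; balance $2,539.31
Installment 3: opening $2,539.31; interest $7.61 → $2,546.92; payment $492.07; balance $2,054.85
Installment 4: opening $2,054.85; interest $6.16 → $2,061.01; payment $490.62; balance $1,570.39
Installment 5: opening $1,570.39; interest $4.71 → $1,575.10; payment $489.17; balance $1,085.93
Installment 6: opening $1,085.93; interest $3.25 → $1,089.18; payment $487.71; balance $601.47
Installment 7: opening $601.47; interest $1.80 → $603.27; payment $486.26; balance $117.01
Installment 8: opening $117.01; interest $0.35 → $117.36; payment $117.36; balance $0.00
Total paid: $3,551.70

$3,551.70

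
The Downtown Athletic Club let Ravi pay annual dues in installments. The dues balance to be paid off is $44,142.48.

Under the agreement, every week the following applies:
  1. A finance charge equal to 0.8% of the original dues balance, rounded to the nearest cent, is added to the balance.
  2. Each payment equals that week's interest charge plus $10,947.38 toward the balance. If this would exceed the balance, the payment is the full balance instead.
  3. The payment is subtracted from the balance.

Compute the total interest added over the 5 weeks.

$1,765.70

# | Opening | Interest | Payment | End bal
1 | $44,142.48 | $353.14 | $11,300.52 | $33,195.10
2 | $33,195.10 | $353.14 | $11,300.52 | $22,247.72
3 | $22,247.72 | $353.14 | $11,300.52 | $11,300.34
4 | $11,300.34 | $353.14 | $11,300.52 | $352.96
5 | $352.96 | $353.14 | $706.10 | $0.00
Total interest: $353.14 + $353.14 + $353.14 + $353.14 + $353.14 = $1,765.70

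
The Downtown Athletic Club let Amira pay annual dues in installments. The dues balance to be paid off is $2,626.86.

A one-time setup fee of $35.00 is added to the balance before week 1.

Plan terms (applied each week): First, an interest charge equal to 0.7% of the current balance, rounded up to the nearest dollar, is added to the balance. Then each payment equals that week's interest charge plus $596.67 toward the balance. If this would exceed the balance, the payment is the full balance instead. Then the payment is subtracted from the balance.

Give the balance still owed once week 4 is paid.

Week 1: opening $2,661.86; interest $19.00 → $2,680.86; payment $615.67; balance $2,065.19
Week 2: opening $2,065.19; interest $15.00 → $2,080.19; payment $611.67; balance $1,468.52
Week 3: opening $1,468.52; interest $11.00 → $1,479.52; payment $607.67; balance $871.85
Week 4: opening $871.85; interest $7.00 → $878.85; payment $603.67; balance $275.18

$275.18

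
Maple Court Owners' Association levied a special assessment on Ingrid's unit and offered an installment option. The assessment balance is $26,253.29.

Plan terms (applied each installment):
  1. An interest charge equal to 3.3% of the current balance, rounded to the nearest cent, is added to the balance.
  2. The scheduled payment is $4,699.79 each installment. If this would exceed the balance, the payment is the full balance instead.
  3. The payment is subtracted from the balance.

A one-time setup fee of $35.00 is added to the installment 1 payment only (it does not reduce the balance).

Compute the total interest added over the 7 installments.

Installment 1: $26,253.29 +$866.36 interest = $27,119.65; pay $4,699.79 (+ $35.00 fee) → $22,419.86
Installment 2: $22,419.86 +$739.86 interest = $23,159.72; pay $4,699.79 → $18,459.93
Installment 3: $18,459.93 +$609.18 interest = $19,069.11; pay $4,699.79 → $14,369.32
Installment 4: $14,369.32 +$474.19 interest = $14,843.51; pay $4,699.79 → $10,143.72
Installment 5: $10,143.72 +$334.74 interest = $10,478.46; pay $4,699.79 → $5,778.67
Installment 6: $5,778.67 +$190.70 interest = $5,969.37; pay $4,699.79 → $1,269.58
Installment 7: $1,269.58 +$41.90 interest = $1,311.48; pay $1,311.48 → $0.00
Total interest: $866.36 + $739.86 + $609.18 + $474.19 + $334.74 + $190.70 + $41.90 = $3,256.93

$3,256.93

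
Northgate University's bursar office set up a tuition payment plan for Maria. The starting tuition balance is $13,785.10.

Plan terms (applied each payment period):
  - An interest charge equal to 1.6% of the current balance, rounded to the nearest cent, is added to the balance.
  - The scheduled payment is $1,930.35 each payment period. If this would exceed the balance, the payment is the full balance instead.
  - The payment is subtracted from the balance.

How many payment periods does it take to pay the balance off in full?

8

Payment period 1: opening $13,785.10; interest $220.56 → $14,005.66; payment $1,930.35; balance $12,075.31
Payment period 2: opening $12,075.31; interest $193.20 → $12,268.51; payment $1,930.35; balance $10,338.16
Payment period 3: opening $10,338.16; interest $165.41 → $10,503.57; payment $1,930.35; balance $8,573.22
Payment period 4: opening $8,573.22; interest $137.17 → $8,710.39; payment $1,930.35; balance $6,780.04
Payment period 5: opening $6,780.04; interest $108.48 → $6,888.52; payment $1,930.35; balance $4,958.17
Payment period 6: opening $4,958.17; interest $79.33 → $5,037.50; payment $1,930.35; balance $3,107.15
Payment period 7: opening $3,107.15; interest $49.71 → $3,156.86; payment $1,930.35; balance $1,226.51
Payment period 8: opening $1,226.51; interest $19.62 → $1,246.13; payment $1,246.13; balance $0.00
Balance reaches $0.00 in payment period 8.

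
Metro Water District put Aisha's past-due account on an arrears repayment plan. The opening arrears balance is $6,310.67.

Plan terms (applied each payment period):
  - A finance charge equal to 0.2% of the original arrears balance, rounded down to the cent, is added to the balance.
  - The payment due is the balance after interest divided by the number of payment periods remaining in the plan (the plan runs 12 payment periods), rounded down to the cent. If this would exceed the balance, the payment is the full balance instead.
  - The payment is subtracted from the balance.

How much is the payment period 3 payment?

$529.35

Payment period 1: $6,310.67 +$12.62 interest = $6,323.29; pay $526.94 → $5,796.35
Payment period 2: $5,796.35 +$12.62 interest = $5,808.97; pay $528.08 → $5,280.89
Payment period 3: $5,280.89 +$12.62 interest = $5,293.51; pay $529.35 → $4,764.16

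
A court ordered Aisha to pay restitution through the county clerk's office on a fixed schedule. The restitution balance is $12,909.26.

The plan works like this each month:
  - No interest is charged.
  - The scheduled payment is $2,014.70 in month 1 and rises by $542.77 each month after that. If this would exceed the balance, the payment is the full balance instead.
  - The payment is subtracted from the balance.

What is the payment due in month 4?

# | Opening | Payment | End bal
1 | $12,909.26 | $2,014.70 | $10,894.56
2 | $10,894.56 | $2,557.47 | $8,337.09
3 | $8,337.09 | $3,100.24 | $5,236.85
4 | $5,236.85 | $3,643.01 | $1,593.84

$3,643.01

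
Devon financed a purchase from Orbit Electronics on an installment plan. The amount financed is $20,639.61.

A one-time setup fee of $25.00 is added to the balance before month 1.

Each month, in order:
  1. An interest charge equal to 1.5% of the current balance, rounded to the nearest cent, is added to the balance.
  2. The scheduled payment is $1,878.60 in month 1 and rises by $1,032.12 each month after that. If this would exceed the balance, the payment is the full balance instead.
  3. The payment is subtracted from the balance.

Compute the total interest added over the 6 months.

Month 1: opening $20,664.61; interest $309.97 → $20,974.58; payment $1,878.60; balance $19,095.98
Month 2: opening $19,095.98; interest $286.44 → $19,382.42; payment $2,910.72; balance $16,471.70
Month 3: opening $16,471.70; interest $247.08 → $16,718.78; payment $3,942.84; balance $12,775.94
Month 4: opening $12,775.94; interest $191.64 → $12,967.58; payment $4,974.96; balance $7,992.62
Month 5: opening $7,992.62; interest $119.89 → $8,112.51; payment $6,007.08; balance $2,105.43
Month 6: opening $2,105.43; interest $31.58 → $2,137.01; payment $2,137.01; balance $0.00
Total interest: $309.97 + $286.44 + $247.08 + $191.64 + $119.89 + $31.58 = $1,186.60

$1,186.60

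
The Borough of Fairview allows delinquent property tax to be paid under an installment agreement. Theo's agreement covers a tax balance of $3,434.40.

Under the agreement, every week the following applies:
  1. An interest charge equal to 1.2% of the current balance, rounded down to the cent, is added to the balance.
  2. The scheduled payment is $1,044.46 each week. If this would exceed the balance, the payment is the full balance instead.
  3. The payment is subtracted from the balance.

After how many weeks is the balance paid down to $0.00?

Week 1: $3,434.40 +$41.21 interest = $3,475.61; pay $1,044.46 → $2,431.15
Week 2: $2,431.15 +$29.17 interest = $2,460.32; pay $1,044.46 → $1,415.86
Week 3: $1,415.86 +$16.99 interest = $1,432.85; pay $1,044.46 → $388.39
Week 4: $388.39 +$4.66 interest = $393.05; pay $393.05 → $0.00
Balance reaches $0.00 in week 4.

4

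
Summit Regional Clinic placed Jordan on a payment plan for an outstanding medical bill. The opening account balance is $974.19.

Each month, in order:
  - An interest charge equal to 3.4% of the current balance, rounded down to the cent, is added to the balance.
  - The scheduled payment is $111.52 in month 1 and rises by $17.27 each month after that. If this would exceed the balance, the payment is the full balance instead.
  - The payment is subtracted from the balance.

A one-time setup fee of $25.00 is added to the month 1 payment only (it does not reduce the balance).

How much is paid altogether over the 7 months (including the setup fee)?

# | Opening | Interest | Payment | Fee | End bal
1 | $974.19 | $33.12 | $111.52 | $25.00 | $895.79
2 | $895.79 | $30.45 | $128.79 | — | $797.45
3 | $797.45 | $27.11 | $146.06 | — | $678.50
4 | $678.50 | $23.06 | $163.33 | — | $538.23
5 | $538.23 | $18.29 | $180.60 | — | $375.92
6 | $375.92 | $12.78 | $197.87 | — | $190.83
7 | $190.83 | $6.48 | $197.31 | — | $0.00
Total paid: $1,150.48

$1,150.48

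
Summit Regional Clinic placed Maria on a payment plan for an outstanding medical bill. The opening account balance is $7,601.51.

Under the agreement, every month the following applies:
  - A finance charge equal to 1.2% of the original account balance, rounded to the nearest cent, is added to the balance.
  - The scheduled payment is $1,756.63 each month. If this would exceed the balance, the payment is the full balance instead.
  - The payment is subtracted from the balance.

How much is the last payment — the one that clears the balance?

$1,031.09

# | Opening | Interest | Payment | End bal
1 | $7,601.51 | $91.22 | $1,756.63 | $5,936.10
2 | $5,936.10 | $91.22 | $1,756.63 | $4,270.69
3 | $4,270.69 | $91.22 | $1,756.63 | $2,605.28
4 | $2,605.28 | $91.22 | $1,756.63 | $939.87
5 | $939.87 | $91.22 | $1,031.09 | $0.00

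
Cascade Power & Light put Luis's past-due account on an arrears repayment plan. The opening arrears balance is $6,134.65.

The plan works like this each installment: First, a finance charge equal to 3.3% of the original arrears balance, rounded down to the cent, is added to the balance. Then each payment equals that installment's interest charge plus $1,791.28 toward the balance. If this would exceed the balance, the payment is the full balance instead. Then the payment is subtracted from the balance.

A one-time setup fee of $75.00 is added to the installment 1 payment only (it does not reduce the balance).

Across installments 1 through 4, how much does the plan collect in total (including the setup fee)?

Installment 1: opening $6,134.65; interest $202.44 → $6,337.09; payment $1,993.72 (+ $75.00 fee); balance $4,343.37
Installment 2: opening $4,343.37; interest $202.44 → $4,545.81; payment $1,993.72; balance $2,552.09
Installment 3: opening $2,552.09; interest $202.44 → $2,754.53; payment $1,993.72; balance $760.81
Installment 4: opening $760.81; interest $202.44 → $963.25; payment $963.25; balance $0.00
Total paid: $7,019.41

$7,019.41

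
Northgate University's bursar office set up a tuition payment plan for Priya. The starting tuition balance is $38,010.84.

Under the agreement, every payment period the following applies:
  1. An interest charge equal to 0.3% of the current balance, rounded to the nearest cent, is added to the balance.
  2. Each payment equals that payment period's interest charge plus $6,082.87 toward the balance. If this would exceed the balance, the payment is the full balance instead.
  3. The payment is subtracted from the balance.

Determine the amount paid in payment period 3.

Payment period 1: $38,010.84 +$114.03 interest = $38,124.87; pay $6,196.90 → $31,927.97
Payment period 2: $31,927.97 +$95.78 interest = $32,023.75; pay $6,178.65 → $25,845.10
Payment period 3: $25,845.10 +$77.54 interest = $25,922.64; pay $6,160.41 → $19,762.23

$6,160.41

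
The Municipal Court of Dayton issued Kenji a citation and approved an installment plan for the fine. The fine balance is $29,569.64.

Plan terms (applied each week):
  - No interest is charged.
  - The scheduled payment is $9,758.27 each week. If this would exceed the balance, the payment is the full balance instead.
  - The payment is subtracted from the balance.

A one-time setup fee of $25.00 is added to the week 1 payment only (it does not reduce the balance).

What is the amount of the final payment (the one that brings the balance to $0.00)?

Week 1: $29,569.64 − $9,758.27 (+ $25.00 fee) → $19,811.37
Week 2: $19,811.37 − $9,758.27 → $10,053.10
Week 3: $10,053.10 − $9,758.27 → $294.83
Week 4: $294.83 − $294.83 → $0.00

$294.83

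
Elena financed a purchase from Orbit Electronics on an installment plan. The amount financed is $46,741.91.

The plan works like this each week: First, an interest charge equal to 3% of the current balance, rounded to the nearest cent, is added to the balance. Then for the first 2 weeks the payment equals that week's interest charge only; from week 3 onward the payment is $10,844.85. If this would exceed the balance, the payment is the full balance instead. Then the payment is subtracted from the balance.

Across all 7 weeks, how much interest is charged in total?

$6,896.76

Week 1: $46,741.91 +$1,402.26 interest = $48,144.17; pay $1,402.26 → $46,741.91
Week 2: $46,741.91 +$1,402.26 interest = $48,144.17; pay $1,402.26 → $46,741.91
Week 3: $46,741.91 +$1,402.26 interest = $48,144.17; pay $10,844.85 → $37,299.32
Week 4: $37,299.32 +$1,118.98 interest = $38,418.30; pay $10,844.85 → $27,573.45
Week 5: $27,573.45 +$827.20 interest = $28,400.65; pay $10,844.85 → $17,555.80
Week 6: $17,555.80 +$526.67 interest = $18,082.47; pay $10,844.85 → $7,237.62
Week 7: $7,237.62 +$217.13 interest = $7,454.75; pay $7,454.75 → $0.00
Total interest: $1,402.26 + $1,402.26 + $1,402.26 + $1,118.98 + $827.20 + $526.67 + $217.13 = $6,896.76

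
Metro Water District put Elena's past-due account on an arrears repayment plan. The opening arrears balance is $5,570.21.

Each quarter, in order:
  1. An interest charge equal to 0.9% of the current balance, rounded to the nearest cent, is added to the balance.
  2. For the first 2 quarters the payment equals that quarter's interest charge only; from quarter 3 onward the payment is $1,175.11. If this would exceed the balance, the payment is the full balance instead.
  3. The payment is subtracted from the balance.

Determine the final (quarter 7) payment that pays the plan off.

Quarter 1: opening $5,570.21; interest $50.13 → $5,620.34; payment $50.13; balance $5,570.21
Quarter 2: opening $5,570.21; interest $50.13 → $5,620.34; payment $50.13; balance $5,570.21
Quarter 3: opening $5,570.21; interest $50.13 → $5,620.34; payment $1,175.11; balance $4,445.23
Quarter 4: opening $4,445.23; interest $40.01 → $4,485.24; payment $1,175.11; balance $3,310.13
Quarter 5: opening $3,310.13; interest $29.79 → $3,339.92; payment $1,175.11; balance $2,164.81
Quarter 6: opening $2,164.81; interest $19.48 → $2,184.29; payment $1,175.11; balance $1,009.18
Quarter 7: opening $1,009.18; interest $9.08 → $1,018.26; payment $1,018.26; balance $0.00

$1,018.26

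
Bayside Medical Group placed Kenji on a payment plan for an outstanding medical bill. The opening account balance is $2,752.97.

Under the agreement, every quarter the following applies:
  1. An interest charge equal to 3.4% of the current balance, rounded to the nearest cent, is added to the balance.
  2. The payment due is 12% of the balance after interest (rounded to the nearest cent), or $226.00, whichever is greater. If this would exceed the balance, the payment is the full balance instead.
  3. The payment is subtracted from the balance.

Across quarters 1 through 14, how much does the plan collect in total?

$3,447.08

Quarter 1: $2,752.97 +$93.60 interest = $2,846.57; pay $341.59 → $2,504.98
Quarter 2: $2,504.98 +$85.17 interest = $2,590.15; pay $310.82 → $2,279.33
Quarter 3: $2,279.33 +$77.50 interest = $2,356.83; pay $282.82 → $2,074.01
Quarter 4: $2,074.01 +$70.52 interest = $2,144.53; pay $257.34 → $1,887.19
Quarter 5: $1,887.19 +$64.16 interest = $1,951.35; pay $234.16 → $1,717.19
Quarter 6: $1,717.19 +$58.38 interest = $1,775.57; pay $226.00 → $1,549.57
Quarter 7: $1,549.57 +$52.69 interest = $1,602.26; pay $226.00 → $1,376.26
Quarter 8: $1,376.26 +$46.79 interest = $1,423.05; pay $226.00 → $1,197.05
Quarter 9: $1,197.05 +$40.70 interest = $1,237.75; pay $226.00 → $1,011.75
Quarter 10: $1,011.75 +$34.40 interest = $1,046.15; pay $226.00 → $820.15
Quarter 11: $820.15 +$27.89 interest = $848.04; pay $226.00 → $622.04
Quarter 12: $622.04 +$21.15 interest = $643.19; pay $226.00 → $417.19
Quarter 13: $417.19 +$14.18 interest = $431.37; pay $226.00 → $205.37
Quarter 14: $205.37 +$6.98 interest = $212.35; pay $212.35 → $0.00
Total paid: $3,447.08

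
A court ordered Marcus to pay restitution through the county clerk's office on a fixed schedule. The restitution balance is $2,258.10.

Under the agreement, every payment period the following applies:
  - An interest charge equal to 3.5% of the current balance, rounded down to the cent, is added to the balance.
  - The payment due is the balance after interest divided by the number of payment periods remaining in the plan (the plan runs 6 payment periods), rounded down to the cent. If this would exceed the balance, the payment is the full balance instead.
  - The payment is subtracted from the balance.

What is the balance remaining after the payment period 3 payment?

$1,251.80

Payment period 1: $2,258.10 +$79.03 interest = $2,337.13; pay $389.52 → $1,947.61
Payment period 2: $1,947.61 +$68.16 interest = $2,015.77; pay $403.15 → $1,612.62
Payment period 3: $1,612.62 +$56.44 interest = $1,669.06; pay $417.26 → $1,251.80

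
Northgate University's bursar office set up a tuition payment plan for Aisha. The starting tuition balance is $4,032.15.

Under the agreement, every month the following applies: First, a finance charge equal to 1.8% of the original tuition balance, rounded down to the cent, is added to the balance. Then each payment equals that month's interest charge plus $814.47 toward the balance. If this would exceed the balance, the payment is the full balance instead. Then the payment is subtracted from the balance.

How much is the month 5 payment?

$846.84

# | Opening | Interest | Payment | End bal
1 | $4,032.15 | $72.57 | $887.04 | $3,217.68
2 | $3,217.68 | $72.57 | $887.04 | $2,403.21
3 | $2,403.21 | $72.57 | $887.04 | $1,588.74
4 | $1,588.74 | $72.57 | $887.04 | $774.27
5 | $774.27 | $72.57 | $846.84 | $0.00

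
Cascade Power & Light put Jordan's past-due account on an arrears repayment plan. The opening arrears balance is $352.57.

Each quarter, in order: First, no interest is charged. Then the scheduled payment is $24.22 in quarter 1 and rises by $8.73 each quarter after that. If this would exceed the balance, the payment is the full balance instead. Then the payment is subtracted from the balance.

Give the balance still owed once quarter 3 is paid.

# | Opening | Payment | End bal
1 | $352.57 | $24.22 | $328.35
2 | $328.35 | $32.95 | $295.40
3 | $295.40 | $41.68 | $253.72

$253.72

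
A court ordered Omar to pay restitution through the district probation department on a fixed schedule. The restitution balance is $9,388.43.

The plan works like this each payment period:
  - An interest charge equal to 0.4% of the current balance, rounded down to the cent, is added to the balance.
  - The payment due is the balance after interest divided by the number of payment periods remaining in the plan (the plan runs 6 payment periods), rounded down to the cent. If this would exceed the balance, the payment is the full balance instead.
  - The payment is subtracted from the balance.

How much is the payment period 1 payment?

$1,570.99

Payment period 1: opening $9,388.43; interest $37.55 → $9,425.98; payment $1,570.99; balance $7,854.99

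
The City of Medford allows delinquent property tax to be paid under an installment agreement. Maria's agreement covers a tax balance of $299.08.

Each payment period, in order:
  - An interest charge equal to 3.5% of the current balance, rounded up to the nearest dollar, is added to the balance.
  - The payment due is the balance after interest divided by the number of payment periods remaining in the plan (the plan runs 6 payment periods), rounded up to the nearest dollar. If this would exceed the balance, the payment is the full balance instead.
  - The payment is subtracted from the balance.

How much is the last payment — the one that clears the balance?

$61.08

Payment period 1: opening $299.08; interest $11.00 → $310.08; payment $52.00; balance $258.08
Payment period 2: opening $258.08; interest $10.00 → $268.08; payment $54.00; balance $214.08
Payment period 3: opening $214.08; interest $8.00 → $222.08; payment $56.00; balance $166.08
Payment period 4: opening $166.08; interest $6.00 → $172.08; payment $58.00; balance $114.08
Payment period 5: opening $114.08; interest $4.00 → $118.08; payment $60.00; balance $58.08
Payment period 6: opening $58.08; interest $3.00 → $61.08; payment $61.08; balance $0.00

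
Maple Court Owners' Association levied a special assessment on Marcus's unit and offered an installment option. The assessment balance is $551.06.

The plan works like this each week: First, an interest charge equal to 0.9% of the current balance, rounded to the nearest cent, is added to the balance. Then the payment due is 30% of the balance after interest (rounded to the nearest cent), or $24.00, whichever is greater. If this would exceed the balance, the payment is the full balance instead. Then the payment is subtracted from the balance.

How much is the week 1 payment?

Week 1: opening $551.06; interest $4.96 → $556.02; payment $166.81; balance $389.21

$166.81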